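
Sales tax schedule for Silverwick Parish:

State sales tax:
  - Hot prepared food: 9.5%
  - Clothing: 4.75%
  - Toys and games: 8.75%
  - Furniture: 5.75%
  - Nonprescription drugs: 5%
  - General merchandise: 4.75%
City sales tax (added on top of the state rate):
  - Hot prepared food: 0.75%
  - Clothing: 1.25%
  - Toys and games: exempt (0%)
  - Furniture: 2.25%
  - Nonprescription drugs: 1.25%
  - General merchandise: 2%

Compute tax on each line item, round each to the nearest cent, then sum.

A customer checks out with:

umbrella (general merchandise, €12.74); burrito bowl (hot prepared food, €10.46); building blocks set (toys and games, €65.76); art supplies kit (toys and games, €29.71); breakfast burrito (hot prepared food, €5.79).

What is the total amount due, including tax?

€135.33

Umbrella €12.74: general merchandise → 4.75% + 2% city = 6.75% → €0.86
Burrito bowl €10.46: hot prepared food → 9.5% + 0.75% city = 10.25% → €1.07
Building blocks set €65.76: toys and games → 8.75% + 0% city = 8.75% → €5.75
Art supplies kit €29.71: toys and games → 8.75% + 0% city = 8.75% → €2.60
Breakfast burrito €5.79: hot prepared food → 9.5% + 0.75% city = 10.25% → €0.59
Subtotal = €124.46; tax = €10.87; total due = €135.33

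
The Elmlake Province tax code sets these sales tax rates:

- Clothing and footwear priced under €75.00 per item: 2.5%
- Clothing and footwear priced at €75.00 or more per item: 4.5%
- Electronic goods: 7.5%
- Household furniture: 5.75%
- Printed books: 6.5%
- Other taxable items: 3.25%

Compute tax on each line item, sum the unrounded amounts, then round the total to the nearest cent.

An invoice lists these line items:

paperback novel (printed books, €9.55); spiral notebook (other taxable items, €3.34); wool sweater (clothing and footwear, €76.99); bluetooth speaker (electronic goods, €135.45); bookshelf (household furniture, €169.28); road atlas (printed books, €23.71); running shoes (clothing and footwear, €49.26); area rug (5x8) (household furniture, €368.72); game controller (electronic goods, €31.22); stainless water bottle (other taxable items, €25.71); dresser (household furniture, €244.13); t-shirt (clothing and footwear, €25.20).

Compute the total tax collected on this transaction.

Paperback novel €9.55: printed books → 6.5% → €0.62075
Spiral notebook €3.34: other taxable items → 3.25% → €0.10855
Wool sweater €76.99: clothing and footwear, €75.00 or more → 4.5% → €3.46455
Bluetooth speaker €135.45: electronic goods → 7.5% → €10.15875
Bookshelf €169.28: household furniture → 5.75% → €9.7336
Road atlas €23.71: printed books → 6.5% → €1.54115
Running shoes €49.26: clothing and footwear, under €75.00 → 2.5% → €1.2315
Area rug (5x8) €368.72: household furniture → 5.75% → €21.2014
Game controller €31.22: electronic goods → 7.5% → €2.3415
Stainless water bottle €25.71: other taxable items → 3.25% → €0.835575
Dresser €244.13: household furniture → 5.75% → €14.037475
T-shirt €25.20: clothing and footwear, under €75.00 → 2.5% → €0.63
Unrounded tax sum = €65.9048 → €65.90

€65.90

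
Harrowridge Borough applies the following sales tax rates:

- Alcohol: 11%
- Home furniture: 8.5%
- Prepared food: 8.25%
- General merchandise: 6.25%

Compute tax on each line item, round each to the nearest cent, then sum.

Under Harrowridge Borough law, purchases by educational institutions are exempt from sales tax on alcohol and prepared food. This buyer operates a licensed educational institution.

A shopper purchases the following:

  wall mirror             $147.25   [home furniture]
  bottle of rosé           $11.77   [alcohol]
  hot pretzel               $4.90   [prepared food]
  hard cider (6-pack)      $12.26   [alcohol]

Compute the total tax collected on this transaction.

Wall mirror $147.25: home furniture → 8.5% → $12.52
Bottle of rosé $11.77: alcohol, buyer-exempt → 0% → $0.00
Hot pretzel $4.90: prepared food, buyer-exempt → 0% → $0.00
Hard cider (6-pack) $12.26: alcohol, buyer-exempt → 0% → $0.00
Total tax = $12.52

$12.52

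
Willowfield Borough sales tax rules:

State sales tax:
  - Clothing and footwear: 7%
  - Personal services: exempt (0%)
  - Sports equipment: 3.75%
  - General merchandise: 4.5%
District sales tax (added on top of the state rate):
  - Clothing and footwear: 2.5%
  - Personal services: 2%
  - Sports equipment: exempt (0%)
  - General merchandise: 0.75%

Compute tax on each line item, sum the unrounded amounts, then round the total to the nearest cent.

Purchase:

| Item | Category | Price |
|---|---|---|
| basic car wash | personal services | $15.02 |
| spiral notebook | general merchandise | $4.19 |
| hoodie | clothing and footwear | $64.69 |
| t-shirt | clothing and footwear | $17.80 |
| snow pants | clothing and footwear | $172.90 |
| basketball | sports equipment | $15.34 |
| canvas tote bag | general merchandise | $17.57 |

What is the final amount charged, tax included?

Basic car wash $15.02: personal services → 0% + 2% district = 2% → $0.3004
Spiral notebook $4.19: general merchandise → 4.5% + 0.75% district = 5.25% → $0.219975
Hoodie $64.69: clothing and footwear → 7% + 2.5% district = 9.5% → $6.14555
T-shirt $17.80: clothing and footwear → 7% + 2.5% district = 9.5% → $1.691
Snow pants $172.90: clothing and footwear → 7% + 2.5% district = 9.5% → $16.4255
Basketball $15.34: sports equipment → 3.75% + 0% district = 3.75% → $0.57525
Canvas tote bag $17.57: general merchandise → 4.5% + 0.75% district = 5.25% → $0.922425
Subtotal = $307.51; unrounded tax = $26.2801 → $26.28; total due = $333.79

$333.79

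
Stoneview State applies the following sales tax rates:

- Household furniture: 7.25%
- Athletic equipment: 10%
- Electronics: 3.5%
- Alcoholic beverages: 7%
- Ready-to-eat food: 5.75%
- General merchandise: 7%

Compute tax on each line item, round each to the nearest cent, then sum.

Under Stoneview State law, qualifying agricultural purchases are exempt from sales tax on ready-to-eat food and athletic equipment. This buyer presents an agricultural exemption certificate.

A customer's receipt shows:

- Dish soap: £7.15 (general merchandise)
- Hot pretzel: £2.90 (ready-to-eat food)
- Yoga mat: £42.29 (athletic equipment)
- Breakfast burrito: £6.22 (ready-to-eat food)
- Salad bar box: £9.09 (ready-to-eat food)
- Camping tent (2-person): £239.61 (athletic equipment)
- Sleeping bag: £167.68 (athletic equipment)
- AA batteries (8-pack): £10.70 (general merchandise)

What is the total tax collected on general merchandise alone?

£1.25

Dish soap £7.15: general merchandise → 7% → £0.50
AA batteries (8-pack) £10.70: general merchandise → 7% → £0.75
Tax on general merchandise = £0.50 + £0.75 = £1.25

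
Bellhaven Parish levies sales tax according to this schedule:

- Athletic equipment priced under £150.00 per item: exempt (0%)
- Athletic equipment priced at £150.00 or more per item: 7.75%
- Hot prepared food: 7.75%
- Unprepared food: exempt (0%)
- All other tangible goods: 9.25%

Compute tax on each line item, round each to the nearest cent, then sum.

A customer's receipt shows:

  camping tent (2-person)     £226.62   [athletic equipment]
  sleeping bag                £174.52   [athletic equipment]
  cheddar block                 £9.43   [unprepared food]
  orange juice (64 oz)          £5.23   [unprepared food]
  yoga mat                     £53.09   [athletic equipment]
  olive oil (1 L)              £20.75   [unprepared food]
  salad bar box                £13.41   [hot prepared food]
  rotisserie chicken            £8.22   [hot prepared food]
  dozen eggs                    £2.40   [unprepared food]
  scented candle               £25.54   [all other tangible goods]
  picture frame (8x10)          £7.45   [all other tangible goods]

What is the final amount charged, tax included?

Camping tent (2-person) £226.62: athletic equipment, £150.00 or more → 7.75% → £17.56
Sleeping bag £174.52: athletic equipment, £150.00 or more → 7.75% → £13.53
Cheddar block £9.43: unprepared food → 0% → £0.00
Orange juice (64 oz) £5.23: unprepared food → 0% → £0.00
Yoga mat £53.09: athletic equipment, under £150.00 → 0% → £0.00
Olive oil (1 L) £20.75: unprepared food → 0% → £0.00
Salad bar box £13.41: hot prepared food → 7.75% → £1.04
Rotisserie chicken £8.22: hot prepared food → 7.75% → £0.64
Dozen eggs £2.40: unprepared food → 0% → £0.00
Scented candle £25.54: all other tangible goods → 9.25% → £2.36
Picture frame (8x10) £7.45: all other tangible goods → 9.25% → £0.69
Subtotal = £546.66; tax = £35.82; total due = £582.48

£582.48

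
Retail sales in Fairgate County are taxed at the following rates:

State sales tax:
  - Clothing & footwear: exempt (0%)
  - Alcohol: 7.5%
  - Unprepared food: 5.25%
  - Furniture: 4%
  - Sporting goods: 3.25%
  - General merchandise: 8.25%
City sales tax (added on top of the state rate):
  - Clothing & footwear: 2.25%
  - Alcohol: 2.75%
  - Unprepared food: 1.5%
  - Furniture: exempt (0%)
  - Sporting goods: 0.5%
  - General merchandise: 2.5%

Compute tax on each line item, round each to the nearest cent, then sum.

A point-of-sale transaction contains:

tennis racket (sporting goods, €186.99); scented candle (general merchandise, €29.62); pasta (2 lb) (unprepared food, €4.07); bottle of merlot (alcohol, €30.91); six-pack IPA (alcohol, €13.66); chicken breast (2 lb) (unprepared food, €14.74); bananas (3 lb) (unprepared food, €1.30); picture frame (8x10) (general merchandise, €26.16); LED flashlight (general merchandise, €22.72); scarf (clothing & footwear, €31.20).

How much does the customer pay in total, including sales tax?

€383.43

Tennis racket €186.99: sporting goods → 3.25% + 0.5% city = 3.75% → €7.01
Scented candle €29.62: general merchandise → 8.25% + 2.5% city = 10.75% → €3.18
Pasta (2 lb) €4.07: unprepared food → 5.25% + 1.5% city = 6.75% → €0.27
Bottle of merlot €30.91: alcohol → 7.5% + 2.75% city = 10.25% → €3.17
Six-pack IPA €13.66: alcohol → 7.5% + 2.75% city = 10.25% → €1.40
Chicken breast (2 lb) €14.74: unprepared food → 5.25% + 1.5% city = 6.75% → €0.99
Bananas (3 lb) €1.30: unprepared food → 5.25% + 1.5% city = 6.75% → €0.09
Picture frame (8x10) €26.16: general merchandise → 8.25% + 2.5% city = 10.75% → €2.81
LED flashlight €22.72: general merchandise → 8.25% + 2.5% city = 10.75% → €2.44
Scarf €31.20: clothing & footwear → 0% + 2.25% city = 2.25% → €0.70
Subtotal = €361.37; tax = €22.06; total due = €383.43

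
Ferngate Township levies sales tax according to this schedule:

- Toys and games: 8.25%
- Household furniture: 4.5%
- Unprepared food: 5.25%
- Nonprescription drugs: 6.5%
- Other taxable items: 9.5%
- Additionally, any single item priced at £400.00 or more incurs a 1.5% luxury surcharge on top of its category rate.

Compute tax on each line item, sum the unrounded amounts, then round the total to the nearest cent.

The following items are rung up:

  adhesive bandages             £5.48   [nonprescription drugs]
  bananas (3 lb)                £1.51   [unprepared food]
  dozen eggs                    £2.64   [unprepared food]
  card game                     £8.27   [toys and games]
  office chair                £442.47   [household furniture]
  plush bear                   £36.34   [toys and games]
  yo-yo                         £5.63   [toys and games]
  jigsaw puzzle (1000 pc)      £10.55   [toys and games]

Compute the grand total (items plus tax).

£545.03

Adhesive bandages £5.48: nonprescription drugs → 6.5% → £0.3562
Bananas (3 lb) £1.51: unprepared food → 5.25% → £0.079275
Dozen eggs £2.64: unprepared food → 5.25% → £0.1386
Card game £8.27: toys and games → 8.25% → £0.682275
Office chair £442.47: household furniture → 4.5% + 1.5% surcharge = 6% → £26.5482
Plush bear £36.34: toys and games → 8.25% → £2.99805
Yo-yo £5.63: toys and games → 8.25% → £0.464475
Jigsaw puzzle (1000 pc) £10.55: toys and games → 8.25% → £0.870375
Subtotal = £512.89; unrounded tax = £32.13745 → £32.14; total due = £545.03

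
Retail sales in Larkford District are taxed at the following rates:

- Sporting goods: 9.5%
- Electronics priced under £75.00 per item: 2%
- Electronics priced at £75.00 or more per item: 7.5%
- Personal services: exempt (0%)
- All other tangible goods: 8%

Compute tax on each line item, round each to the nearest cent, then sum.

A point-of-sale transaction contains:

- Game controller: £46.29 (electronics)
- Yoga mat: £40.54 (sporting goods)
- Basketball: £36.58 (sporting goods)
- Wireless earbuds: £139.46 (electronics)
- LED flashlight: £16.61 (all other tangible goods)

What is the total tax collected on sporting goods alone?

£7.33

Yoga mat £40.54: sporting goods → 9.5% → £3.85
Basketball £36.58: sporting goods → 9.5% → £3.48
Tax on sporting goods = £3.85 + £3.48 = £7.33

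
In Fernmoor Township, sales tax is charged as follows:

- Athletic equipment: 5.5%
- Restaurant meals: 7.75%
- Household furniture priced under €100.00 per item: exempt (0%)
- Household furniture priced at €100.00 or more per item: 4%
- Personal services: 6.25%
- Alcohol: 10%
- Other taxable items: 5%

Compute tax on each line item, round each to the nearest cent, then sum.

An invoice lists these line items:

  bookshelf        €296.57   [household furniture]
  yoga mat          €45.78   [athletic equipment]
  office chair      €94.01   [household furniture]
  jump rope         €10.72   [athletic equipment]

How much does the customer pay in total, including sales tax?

€462.05

Bookshelf €296.57: household furniture, €100.00 or more → 4% → €11.86
Yoga mat €45.78: athletic equipment → 5.5% → €2.52
Office chair €94.01: household furniture, under €100.00 → 0% → €0.00
Jump rope €10.72: athletic equipment → 5.5% → €0.59
Subtotal = €447.08; tax = €14.97; total due = €462.05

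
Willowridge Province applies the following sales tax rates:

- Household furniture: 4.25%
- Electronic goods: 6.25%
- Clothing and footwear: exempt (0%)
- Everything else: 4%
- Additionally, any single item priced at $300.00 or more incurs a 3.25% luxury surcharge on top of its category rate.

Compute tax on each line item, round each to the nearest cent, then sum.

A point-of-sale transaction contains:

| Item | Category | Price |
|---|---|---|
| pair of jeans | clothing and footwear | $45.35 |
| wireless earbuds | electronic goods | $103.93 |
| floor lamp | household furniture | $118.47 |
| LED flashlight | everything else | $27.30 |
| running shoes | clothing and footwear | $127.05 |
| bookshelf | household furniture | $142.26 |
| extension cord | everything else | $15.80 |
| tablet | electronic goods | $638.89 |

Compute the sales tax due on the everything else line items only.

LED flashlight $27.30: everything else → 4% → $1.09
Extension cord $15.80: everything else → 4% → $0.63
Tax on everything else = $1.09 + $0.63 = $1.72

$1.72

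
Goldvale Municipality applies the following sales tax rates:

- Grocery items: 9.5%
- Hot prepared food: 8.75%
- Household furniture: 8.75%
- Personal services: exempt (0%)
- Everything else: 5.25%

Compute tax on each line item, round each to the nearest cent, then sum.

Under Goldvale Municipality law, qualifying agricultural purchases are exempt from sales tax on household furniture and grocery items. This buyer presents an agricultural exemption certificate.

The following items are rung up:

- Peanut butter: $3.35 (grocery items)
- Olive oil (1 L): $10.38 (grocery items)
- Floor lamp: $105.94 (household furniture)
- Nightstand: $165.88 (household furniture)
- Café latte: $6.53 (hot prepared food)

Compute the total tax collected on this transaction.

Peanut butter $3.35: grocery items, buyer-exempt → 0% → $0.00
Olive oil (1 L) $10.38: grocery items, buyer-exempt → 0% → $0.00
Floor lamp $105.94: household furniture, buyer-exempt → 0% → $0.00
Nightstand $165.88: household furniture, buyer-exempt → 0% → $0.00
Café latte $6.53: hot prepared food → 8.75% → $0.57
Total tax = $0.57

$0.57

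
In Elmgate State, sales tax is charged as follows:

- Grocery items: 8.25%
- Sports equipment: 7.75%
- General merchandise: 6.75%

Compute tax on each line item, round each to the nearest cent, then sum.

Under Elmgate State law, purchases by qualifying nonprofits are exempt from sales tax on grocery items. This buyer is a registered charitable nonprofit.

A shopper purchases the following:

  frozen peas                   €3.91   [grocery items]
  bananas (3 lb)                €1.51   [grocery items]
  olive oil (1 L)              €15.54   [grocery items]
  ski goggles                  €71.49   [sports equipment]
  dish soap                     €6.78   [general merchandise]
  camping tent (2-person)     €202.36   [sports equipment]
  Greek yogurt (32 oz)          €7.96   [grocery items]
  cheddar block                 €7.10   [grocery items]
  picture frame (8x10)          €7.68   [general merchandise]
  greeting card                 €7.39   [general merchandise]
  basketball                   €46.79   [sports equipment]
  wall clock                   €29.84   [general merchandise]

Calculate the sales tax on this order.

€28.34

Frozen peas €3.91: grocery items, buyer-exempt → 0% → €0.00
Bananas (3 lb) €1.51: grocery items, buyer-exempt → 0% → €0.00
Olive oil (1 L) €15.54: grocery items, buyer-exempt → 0% → €0.00
Ski goggles €71.49: sports equipment → 7.75% → €5.54
Dish soap €6.78: general merchandise → 6.75% → €0.46
Camping tent (2-person) €202.36: sports equipment → 7.75% → €15.68
Greek yogurt (32 oz) €7.96: grocery items, buyer-exempt → 0% → €0.00
Cheddar block €7.10: grocery items, buyer-exempt → 0% → €0.00
Picture frame (8x10) €7.68: general merchandise → 6.75% → €0.52
Greeting card €7.39: general merchandise → 6.75% → €0.50
Basketball €46.79: sports equipment → 7.75% → €3.63
Wall clock €29.84: general merchandise → 6.75% → €2.01
Total tax = €5.54 + €0.46 + €15.68 + €0.52 + €0.50 + €3.63 + €2.01 = €28.34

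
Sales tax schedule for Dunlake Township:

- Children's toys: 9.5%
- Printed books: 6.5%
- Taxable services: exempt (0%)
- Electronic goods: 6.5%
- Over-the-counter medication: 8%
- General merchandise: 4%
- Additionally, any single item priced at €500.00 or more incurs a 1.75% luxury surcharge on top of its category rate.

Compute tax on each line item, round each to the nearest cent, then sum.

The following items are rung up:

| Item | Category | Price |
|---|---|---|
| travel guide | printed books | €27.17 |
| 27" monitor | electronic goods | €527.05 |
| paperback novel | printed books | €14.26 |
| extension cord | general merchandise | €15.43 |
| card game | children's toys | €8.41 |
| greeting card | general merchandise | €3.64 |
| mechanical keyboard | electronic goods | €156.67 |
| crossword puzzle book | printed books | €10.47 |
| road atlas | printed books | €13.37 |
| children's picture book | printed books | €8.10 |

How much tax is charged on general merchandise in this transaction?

Extension cord €15.43: general merchandise → 4% → €0.62
Greeting card €3.64: general merchandise → 4% → €0.15
Tax on general merchandise = €0.62 + €0.15 = €0.77

€0.77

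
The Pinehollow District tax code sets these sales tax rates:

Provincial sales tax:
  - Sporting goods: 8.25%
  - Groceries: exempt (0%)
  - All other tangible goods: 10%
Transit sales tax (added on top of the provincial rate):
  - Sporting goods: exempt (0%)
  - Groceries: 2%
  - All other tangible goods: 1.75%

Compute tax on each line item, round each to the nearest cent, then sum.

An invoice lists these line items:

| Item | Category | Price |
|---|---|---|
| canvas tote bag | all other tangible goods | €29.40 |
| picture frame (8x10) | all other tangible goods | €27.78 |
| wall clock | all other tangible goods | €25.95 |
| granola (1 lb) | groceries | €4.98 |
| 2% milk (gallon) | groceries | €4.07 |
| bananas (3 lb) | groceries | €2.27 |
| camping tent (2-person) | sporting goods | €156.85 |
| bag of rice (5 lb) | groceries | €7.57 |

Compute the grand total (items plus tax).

Canvas tote bag €29.40: all other tangible goods → 10% + 1.75% transit = 11.75% → €3.45
Picture frame (8x10) €27.78: all other tangible goods → 10% + 1.75% transit = 11.75% → €3.26
Wall clock €25.95: all other tangible goods → 10% + 1.75% transit = 11.75% → €3.05
Granola (1 lb) €4.98: groceries → 0% + 2% transit = 2% → €0.10
2% milk (gallon) €4.07: groceries → 0% + 2% transit = 2% → €0.08
Bananas (3 lb) €2.27: groceries → 0% + 2% transit = 2% → €0.05
Camping tent (2-person) €156.85: sporting goods → 8.25% + 0% transit = 8.25% → €12.94
Bag of rice (5 lb) €7.57: groceries → 0% + 2% transit = 2% → €0.15
Subtotal = €258.87; tax = €23.08; total due = €281.95

€281.95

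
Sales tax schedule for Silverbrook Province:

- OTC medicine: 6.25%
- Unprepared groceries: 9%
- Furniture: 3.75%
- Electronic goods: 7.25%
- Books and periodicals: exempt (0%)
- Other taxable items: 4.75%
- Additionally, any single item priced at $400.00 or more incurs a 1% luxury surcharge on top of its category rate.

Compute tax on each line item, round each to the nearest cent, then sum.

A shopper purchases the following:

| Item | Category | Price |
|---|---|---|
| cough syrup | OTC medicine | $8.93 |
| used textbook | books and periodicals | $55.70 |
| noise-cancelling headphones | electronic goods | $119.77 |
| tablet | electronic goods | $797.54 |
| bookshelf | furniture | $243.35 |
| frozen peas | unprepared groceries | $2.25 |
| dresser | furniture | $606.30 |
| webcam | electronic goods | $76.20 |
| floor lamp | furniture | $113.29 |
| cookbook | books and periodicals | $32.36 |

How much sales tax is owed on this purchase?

Cough syrup $8.93: OTC medicine → 6.25% → $0.56
Used textbook $55.70: books and periodicals → 0% → $0.00
Noise-cancelling headphones $119.77: electronic goods → 7.25% → $8.68
Tablet $797.54: electronic goods → 7.25% + 1% surcharge = 8.25% → $65.80
Bookshelf $243.35: furniture → 3.75% → $9.13
Frozen peas $2.25: unprepared groceries → 9% → $0.20
Dresser $606.30: furniture → 3.75% + 1% surcharge = 4.75% → $28.80
Webcam $76.20: electronic goods → 7.25% → $5.52
Floor lamp $113.29: furniture → 3.75% → $4.25
Cookbook $32.36: books and periodicals → 0% → $0.00
Total tax = $0.56 + $8.68 + $65.80 + $9.13 + $0.20 + $28.80 + $5.52 + $4.25 = $122.94

$122.94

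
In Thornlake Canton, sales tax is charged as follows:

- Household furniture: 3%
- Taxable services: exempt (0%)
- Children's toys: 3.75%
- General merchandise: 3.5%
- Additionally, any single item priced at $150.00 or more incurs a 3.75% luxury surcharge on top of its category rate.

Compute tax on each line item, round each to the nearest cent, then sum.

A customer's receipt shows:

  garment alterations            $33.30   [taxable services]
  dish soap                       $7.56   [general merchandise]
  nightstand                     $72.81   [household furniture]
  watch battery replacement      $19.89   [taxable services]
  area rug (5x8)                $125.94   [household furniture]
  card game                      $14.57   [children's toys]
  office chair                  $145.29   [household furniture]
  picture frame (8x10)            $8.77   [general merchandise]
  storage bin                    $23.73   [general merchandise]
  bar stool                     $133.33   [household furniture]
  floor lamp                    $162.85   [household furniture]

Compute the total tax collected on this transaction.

Garment alterations $33.30: taxable services → 0% → $0.00
Dish soap $7.56: general merchandise → 3.5% → $0.26
Nightstand $72.81: household furniture → 3% → $2.18
Watch battery replacement $19.89: taxable services → 0% → $0.00
Area rug (5x8) $125.94: household furniture → 3% → $3.78
Card game $14.57: children's toys → 3.75% → $0.55
Office chair $145.29: household furniture → 3% → $4.36
Picture frame (8x10) $8.77: general merchandise → 3.5% → $0.31
Storage bin $23.73: general merchandise → 3.5% → $0.83
Bar stool $133.33: household furniture → 3% → $4.00
Floor lamp $162.85: household furniture → 3% + 3.75% surcharge = 6.75% → $10.99
Total tax = $0.26 + $2.18 + $3.78 + $0.55 + $4.36 + $0.31 + $0.83 + $4.00 + $10.99 = $27.26

$27.26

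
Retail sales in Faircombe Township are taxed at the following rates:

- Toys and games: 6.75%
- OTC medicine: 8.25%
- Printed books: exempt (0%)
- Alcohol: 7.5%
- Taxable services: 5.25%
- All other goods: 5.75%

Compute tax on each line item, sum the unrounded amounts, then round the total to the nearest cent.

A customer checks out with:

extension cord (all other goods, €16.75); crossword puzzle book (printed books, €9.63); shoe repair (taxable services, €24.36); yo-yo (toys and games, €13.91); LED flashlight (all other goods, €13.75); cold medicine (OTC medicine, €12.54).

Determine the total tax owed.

€5.01

Extension cord €16.75: all other goods → 5.75% → €0.963125
Crossword puzzle book €9.63: printed books → 0% → €0.00
Shoe repair €24.36: taxable services → 5.25% → €1.2789
Yo-yo €13.91: toys and games → 6.75% → €0.938925
LED flashlight €13.75: all other goods → 5.75% → €0.790625
Cold medicine €12.54: OTC medicine → 8.25% → €1.03455
Unrounded tax sum = €5.006125 → €5.01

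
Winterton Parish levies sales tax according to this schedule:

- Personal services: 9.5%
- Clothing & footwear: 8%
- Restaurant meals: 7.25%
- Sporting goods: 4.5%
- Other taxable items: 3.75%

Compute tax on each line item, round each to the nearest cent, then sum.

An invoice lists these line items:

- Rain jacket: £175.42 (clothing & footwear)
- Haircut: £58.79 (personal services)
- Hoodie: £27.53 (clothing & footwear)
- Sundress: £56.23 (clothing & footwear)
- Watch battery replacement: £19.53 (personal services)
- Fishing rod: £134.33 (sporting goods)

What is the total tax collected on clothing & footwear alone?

£20.73

Rain jacket £175.42: clothing & footwear → 8% → £14.03
Hoodie £27.53: clothing & footwear → 8% → £2.20
Sundress £56.23: clothing & footwear → 8% → £4.50
Tax on clothing & footwear = £14.03 + £2.20 + £4.50 = £20.73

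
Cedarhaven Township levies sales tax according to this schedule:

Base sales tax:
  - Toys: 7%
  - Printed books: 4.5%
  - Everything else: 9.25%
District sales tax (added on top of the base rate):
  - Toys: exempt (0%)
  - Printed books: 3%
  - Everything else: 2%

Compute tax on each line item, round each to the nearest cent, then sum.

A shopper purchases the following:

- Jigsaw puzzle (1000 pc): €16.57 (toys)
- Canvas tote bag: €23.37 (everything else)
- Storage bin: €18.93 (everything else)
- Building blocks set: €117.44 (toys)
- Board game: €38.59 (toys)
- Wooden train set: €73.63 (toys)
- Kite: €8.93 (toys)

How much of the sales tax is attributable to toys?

€17.86

Jigsaw puzzle (1000 pc) €16.57: toys → 7% + 0% district = 7% → €1.16
Building blocks set €117.44: toys → 7% + 0% district = 7% → €8.22
Board game €38.59: toys → 7% + 0% district = 7% → €2.70
Wooden train set €73.63: toys → 7% + 0% district = 7% → €5.15
Kite €8.93: toys → 7% + 0% district = 7% → €0.63
Tax on toys = €1.16 + €8.22 + €2.70 + €5.15 + €0.63 = €17.86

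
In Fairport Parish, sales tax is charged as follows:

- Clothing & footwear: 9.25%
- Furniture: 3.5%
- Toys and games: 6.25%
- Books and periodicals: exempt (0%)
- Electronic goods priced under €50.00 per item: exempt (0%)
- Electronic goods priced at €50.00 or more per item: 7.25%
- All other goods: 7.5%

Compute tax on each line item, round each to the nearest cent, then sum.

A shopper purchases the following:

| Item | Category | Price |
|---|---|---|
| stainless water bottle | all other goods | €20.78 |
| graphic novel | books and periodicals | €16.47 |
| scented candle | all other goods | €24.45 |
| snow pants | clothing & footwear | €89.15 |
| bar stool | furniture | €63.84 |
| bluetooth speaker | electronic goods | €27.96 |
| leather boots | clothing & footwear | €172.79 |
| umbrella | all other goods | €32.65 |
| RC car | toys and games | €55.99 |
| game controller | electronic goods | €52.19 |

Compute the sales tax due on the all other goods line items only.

€5.84

Stainless water bottle €20.78: all other goods → 7.5% → €1.56
Scented candle €24.45: all other goods → 7.5% → €1.83
Umbrella €32.65: all other goods → 7.5% → €2.45
Tax on all other goods = €1.56 + €1.83 + €2.45 = €5.84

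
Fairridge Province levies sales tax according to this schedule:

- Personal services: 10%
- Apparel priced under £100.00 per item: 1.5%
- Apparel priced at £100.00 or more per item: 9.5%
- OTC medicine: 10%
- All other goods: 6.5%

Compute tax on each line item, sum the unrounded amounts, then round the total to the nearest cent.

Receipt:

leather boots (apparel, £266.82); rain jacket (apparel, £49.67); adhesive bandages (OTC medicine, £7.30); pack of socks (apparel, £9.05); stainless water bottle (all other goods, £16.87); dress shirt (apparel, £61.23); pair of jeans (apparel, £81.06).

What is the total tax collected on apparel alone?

Leather boots £266.82: apparel, £100.00 or more → 9.5% → £25.3479
Rain jacket £49.67: apparel, under £100.00 → 1.5% → £0.74505
Pack of socks £9.05: apparel, under £100.00 → 1.5% → £0.13575
Dress shirt £61.23: apparel, under £100.00 → 1.5% → £0.91845
Pair of jeans £81.06: apparel, under £100.00 → 1.5% → £1.2159
Tax on apparel: unrounded sum = £28.36305 → £28.36

£28.36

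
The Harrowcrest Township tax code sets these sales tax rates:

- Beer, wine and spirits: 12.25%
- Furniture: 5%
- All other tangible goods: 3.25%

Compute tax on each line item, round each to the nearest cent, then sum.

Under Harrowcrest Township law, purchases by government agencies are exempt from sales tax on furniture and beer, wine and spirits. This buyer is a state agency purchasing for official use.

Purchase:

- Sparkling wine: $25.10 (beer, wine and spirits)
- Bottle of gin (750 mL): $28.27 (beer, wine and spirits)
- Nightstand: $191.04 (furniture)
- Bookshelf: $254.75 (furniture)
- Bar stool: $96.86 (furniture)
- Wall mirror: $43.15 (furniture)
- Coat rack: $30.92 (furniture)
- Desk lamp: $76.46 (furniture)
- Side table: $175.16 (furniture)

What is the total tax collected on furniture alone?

$0.00

Nightstand $191.04: furniture, buyer-exempt → 0% → $0.00
Bookshelf $254.75: furniture, buyer-exempt → 0% → $0.00
Bar stool $96.86: furniture, buyer-exempt → 0% → $0.00
Wall mirror $43.15: furniture, buyer-exempt → 0% → $0.00
Coat rack $30.92: furniture, buyer-exempt → 0% → $0.00
Desk lamp $76.46: furniture, buyer-exempt → 0% → $0.00
Side table $175.16: furniture, buyer-exempt → 0% → $0.00
Tax on furniture = $0.00 + $0.00 + $0.00 + $0.00 + $0.00 + $0.00 + $0.00 = $0.00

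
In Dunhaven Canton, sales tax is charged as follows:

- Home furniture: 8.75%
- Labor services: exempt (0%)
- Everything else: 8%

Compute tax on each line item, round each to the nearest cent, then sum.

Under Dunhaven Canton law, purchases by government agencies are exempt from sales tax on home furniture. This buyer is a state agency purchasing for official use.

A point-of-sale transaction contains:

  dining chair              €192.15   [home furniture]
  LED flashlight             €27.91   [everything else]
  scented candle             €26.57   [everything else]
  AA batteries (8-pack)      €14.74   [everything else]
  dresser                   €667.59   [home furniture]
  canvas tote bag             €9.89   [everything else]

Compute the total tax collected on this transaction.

Dining chair €192.15: home furniture, buyer-exempt → 0% → €0.00
LED flashlight €27.91: everything else → 8% → €2.23
Scented candle €26.57: everything else → 8% → €2.13
AA batteries (8-pack) €14.74: everything else → 8% → €1.18
Dresser €667.59: home furniture, buyer-exempt → 0% → €0.00
Canvas tote bag €9.89: everything else → 8% → €0.79
Total tax = €2.23 + €2.13 + €1.18 + €0.79 = €6.33

€6.33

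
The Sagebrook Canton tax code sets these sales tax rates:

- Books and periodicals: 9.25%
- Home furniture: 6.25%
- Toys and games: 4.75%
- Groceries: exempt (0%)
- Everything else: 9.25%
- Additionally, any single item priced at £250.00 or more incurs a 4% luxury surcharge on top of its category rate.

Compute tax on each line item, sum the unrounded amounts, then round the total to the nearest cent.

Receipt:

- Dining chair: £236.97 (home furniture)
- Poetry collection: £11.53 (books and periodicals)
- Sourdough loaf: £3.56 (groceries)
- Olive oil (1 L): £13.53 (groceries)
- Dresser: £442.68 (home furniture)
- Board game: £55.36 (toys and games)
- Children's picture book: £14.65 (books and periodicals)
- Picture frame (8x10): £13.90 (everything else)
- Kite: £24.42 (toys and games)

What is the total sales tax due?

£67.68

Dining chair £236.97: home furniture → 6.25% → £14.810625
Poetry collection £11.53: books and periodicals → 9.25% → £1.066525
Sourdough loaf £3.56: groceries → 0% → £0.00
Olive oil (1 L) £13.53: groceries → 0% → £0.00
Dresser £442.68: home furniture → 6.25% + 4% surcharge = 10.25% → £45.3747
Board game £55.36: toys and games → 4.75% → £2.6296
Children's picture book £14.65: books and periodicals → 9.25% → £1.355125
Picture frame (8x10) £13.90: everything else → 9.25% → £1.28575
Kite £24.42: toys and games → 4.75% → £1.15995
Unrounded tax sum = £67.682275 → £67.68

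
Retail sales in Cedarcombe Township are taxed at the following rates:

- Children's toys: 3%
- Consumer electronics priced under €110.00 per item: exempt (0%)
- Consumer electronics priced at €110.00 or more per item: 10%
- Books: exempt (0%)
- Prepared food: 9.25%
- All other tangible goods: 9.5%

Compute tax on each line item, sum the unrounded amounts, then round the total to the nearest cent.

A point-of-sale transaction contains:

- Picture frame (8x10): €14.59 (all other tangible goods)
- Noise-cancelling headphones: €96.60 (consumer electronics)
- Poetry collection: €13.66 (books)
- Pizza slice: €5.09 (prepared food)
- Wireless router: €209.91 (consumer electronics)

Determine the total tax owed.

€22.85

Picture frame (8x10) €14.59: all other tangible goods → 9.5% → €1.38605
Noise-cancelling headphones €96.60: consumer electronics, under €110.00 → 0% → €0.00
Poetry collection €13.66: books → 0% → €0.00
Pizza slice €5.09: prepared food → 9.25% → €0.470825
Wireless router €209.91: consumer electronics, €110.00 or more → 10% → €20.991
Unrounded tax sum = €22.847875 → €22.85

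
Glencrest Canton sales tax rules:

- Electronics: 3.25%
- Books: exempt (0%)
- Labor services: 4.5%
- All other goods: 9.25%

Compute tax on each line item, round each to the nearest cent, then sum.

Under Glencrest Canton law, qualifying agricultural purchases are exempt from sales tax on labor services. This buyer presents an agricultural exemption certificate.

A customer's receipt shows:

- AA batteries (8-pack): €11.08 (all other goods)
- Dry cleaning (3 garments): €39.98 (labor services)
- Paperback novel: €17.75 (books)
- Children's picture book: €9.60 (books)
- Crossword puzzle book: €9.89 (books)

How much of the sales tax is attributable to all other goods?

€1.02

AA batteries (8-pack) €11.08: all other goods → 9.25% → €1.02
Tax on all other goods = €1.02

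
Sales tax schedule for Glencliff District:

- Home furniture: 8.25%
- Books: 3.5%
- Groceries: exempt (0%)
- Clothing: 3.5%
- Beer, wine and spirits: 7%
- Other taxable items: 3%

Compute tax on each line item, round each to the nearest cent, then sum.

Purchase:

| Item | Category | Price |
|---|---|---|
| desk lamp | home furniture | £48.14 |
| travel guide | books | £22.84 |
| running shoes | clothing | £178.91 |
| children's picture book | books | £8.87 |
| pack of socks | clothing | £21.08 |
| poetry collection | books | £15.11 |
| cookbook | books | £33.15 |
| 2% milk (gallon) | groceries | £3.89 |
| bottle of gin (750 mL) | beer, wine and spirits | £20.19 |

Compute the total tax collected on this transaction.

Desk lamp £48.14: home furniture → 8.25% → £3.97
Travel guide £22.84: books → 3.5% → £0.80
Running shoes £178.91: clothing → 3.5% → £6.26
Children's picture book £8.87: books → 3.5% → £0.31
Pack of socks £21.08: clothing → 3.5% → £0.74
Poetry collection £15.11: books → 3.5% → £0.53
Cookbook £33.15: books → 3.5% → £1.16
2% milk (gallon) £3.89: groceries → 0% → £0.00
Bottle of gin (750 mL) £20.19: beer, wine and spirits → 7% → £1.41
Total tax = £3.97 + £0.80 + £6.26 + £0.31 + £0.74 + £0.53 + £1.16 + £1.41 = £15.18

£15.18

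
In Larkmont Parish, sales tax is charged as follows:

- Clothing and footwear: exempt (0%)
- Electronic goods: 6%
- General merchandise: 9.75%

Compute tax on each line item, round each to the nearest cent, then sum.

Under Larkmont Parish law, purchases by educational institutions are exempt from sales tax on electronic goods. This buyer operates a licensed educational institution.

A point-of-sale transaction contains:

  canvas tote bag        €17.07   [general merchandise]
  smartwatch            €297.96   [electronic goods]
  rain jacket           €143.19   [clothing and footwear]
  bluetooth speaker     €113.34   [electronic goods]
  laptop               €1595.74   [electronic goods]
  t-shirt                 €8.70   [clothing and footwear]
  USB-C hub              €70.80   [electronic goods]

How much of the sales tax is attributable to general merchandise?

€1.66

Canvas tote bag €17.07: general merchandise → 9.75% → €1.66
Tax on general merchandise = €1.66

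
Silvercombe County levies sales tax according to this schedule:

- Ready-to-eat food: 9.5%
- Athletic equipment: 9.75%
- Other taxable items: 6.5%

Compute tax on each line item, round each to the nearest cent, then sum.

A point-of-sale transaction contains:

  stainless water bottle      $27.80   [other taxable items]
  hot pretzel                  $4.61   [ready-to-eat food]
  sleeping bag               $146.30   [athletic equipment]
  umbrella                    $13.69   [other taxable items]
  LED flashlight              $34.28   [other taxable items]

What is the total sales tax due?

Stainless water bottle $27.80: other taxable items → 6.5% → $1.81
Hot pretzel $4.61: ready-to-eat food → 9.5% → $0.44
Sleeping bag $146.30: athletic equipment → 9.75% → $14.26
Umbrella $13.69: other taxable items → 6.5% → $0.89
LED flashlight $34.28: other taxable items → 6.5% → $2.23
Total tax = $1.81 + $0.44 + $14.26 + $0.89 + $2.23 = $19.63

$19.63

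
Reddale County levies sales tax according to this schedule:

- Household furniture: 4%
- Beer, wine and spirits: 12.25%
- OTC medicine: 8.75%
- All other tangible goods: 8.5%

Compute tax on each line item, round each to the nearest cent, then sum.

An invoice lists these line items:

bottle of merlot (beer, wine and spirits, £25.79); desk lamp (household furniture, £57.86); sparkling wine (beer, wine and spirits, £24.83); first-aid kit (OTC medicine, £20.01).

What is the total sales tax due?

£10.26

Bottle of merlot £25.79: beer, wine and spirits → 12.25% → £3.16
Desk lamp £57.86: household furniture → 4% → £2.31
Sparkling wine £24.83: beer, wine and spirits → 12.25% → £3.04
First-aid kit £20.01: OTC medicine → 8.75% → £1.75
Total tax = £3.16 + £2.31 + £3.04 + £1.75 = £10.26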